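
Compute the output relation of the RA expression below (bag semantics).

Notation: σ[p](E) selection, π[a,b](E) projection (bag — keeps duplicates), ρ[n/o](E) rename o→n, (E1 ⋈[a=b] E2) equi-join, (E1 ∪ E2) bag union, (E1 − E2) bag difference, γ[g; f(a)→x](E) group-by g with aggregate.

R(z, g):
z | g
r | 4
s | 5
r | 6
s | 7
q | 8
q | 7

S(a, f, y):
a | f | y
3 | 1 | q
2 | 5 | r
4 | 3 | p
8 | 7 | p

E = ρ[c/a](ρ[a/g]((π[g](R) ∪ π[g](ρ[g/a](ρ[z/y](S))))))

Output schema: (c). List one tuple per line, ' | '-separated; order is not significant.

Per-node cardinality:
  R → 6
  π[g](R) → 6
  S → 4
  ρ[z/y](S) → 4
  ρ[g/a](ρ[z/y](S)) → 4
  π[g](ρ[g/a](ρ[z/y](S))) → 4
  (π[g](R) ∪ π[g](ρ[g/a](ρ[z/y](S)))) → 10
  ρ[a/g]((π[g](R) ∪ π[g](ρ[g/a](ρ[z/y](S))))) → 10
  ρ[c/a](ρ[a/g]((π[g](R) ∪ π[g](ρ[g/a](ρ[z/y](S)))))) → 10

== RESULT ==
c
2
3
4
4
5
6
7
7
8
8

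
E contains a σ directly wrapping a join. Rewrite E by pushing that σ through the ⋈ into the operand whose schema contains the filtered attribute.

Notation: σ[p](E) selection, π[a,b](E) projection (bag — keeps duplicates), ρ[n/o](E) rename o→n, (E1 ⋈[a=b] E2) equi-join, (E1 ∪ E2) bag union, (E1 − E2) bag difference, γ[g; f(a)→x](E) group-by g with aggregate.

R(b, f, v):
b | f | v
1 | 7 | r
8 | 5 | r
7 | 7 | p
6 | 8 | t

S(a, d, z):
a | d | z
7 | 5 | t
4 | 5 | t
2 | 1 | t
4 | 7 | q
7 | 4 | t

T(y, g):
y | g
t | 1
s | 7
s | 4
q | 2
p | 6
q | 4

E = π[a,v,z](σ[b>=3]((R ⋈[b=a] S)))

σ filters on b, owned by the left side.
E' = π[a,v,z]((σ[b>=3](R) ⋈[b=a] S))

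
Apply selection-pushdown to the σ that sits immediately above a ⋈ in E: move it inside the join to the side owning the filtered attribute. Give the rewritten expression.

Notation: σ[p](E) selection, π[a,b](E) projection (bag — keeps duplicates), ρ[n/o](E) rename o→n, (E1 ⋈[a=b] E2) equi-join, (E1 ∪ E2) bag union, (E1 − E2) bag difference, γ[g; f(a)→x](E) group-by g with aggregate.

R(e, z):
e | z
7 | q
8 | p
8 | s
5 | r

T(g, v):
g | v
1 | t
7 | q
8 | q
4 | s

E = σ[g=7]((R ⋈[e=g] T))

σ filters on g, owned by the right side.
E' = (R ⋈[e=g] σ[g=7](T))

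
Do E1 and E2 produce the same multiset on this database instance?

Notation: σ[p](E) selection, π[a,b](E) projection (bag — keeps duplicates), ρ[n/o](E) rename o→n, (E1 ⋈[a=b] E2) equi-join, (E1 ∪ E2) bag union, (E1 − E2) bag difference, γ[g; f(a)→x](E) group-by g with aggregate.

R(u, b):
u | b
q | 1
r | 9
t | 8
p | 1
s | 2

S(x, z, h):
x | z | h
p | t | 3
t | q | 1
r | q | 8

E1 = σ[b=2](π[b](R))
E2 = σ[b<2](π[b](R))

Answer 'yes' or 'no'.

E1 per-node cardinality:
  R → 5
  π[b](R) → 5
  σ[b=2](π[b](R)) → 1
E2 per-node cardinality:
  R → 5
  π[b](R) → 5
  σ[b<2](π[b](R)) → 2

E1 result:
b
2
E2 result:
b
1
1
Witness: (1,) appears 0× in E1 but 2× in E2.

no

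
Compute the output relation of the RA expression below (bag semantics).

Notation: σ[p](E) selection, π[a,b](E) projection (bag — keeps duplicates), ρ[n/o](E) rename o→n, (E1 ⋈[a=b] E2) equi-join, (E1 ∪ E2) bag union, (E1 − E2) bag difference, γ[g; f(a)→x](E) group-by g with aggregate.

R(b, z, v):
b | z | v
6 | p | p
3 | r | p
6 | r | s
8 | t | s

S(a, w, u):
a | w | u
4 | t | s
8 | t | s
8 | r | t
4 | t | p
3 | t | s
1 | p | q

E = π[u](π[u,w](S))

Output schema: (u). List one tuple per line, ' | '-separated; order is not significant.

Per-node cardinality:
  S → 6
  π[u,w](S) → 6
  π[u](π[u,w](S)) → 6

== RESULT ==
u
p
q
s
s
s
t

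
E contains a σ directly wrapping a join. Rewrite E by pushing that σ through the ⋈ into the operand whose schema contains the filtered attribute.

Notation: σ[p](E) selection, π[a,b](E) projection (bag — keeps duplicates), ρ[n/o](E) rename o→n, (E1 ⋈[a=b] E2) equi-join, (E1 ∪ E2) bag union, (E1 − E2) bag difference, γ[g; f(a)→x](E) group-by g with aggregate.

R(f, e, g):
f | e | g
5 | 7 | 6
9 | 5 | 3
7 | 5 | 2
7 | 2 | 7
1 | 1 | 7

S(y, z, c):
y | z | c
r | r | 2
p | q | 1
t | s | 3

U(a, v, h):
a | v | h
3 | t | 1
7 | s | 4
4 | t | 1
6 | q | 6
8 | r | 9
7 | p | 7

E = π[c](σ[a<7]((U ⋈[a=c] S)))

σ filters on a, owned by the left side.
E' = π[c]((σ[a<7](U) ⋈[a=c] S))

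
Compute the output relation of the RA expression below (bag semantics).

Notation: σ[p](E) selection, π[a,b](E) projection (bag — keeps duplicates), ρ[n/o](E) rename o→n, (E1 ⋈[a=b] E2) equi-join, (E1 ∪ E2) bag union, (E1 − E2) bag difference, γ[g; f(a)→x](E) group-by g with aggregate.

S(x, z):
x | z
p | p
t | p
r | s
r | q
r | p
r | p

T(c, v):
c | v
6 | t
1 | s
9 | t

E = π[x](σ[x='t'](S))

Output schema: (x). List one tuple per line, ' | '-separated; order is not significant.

Subexpression sizes:
  S → 6
  σ[x='t'](S) → 1
  π[x](σ[x='t'](S)) → 1

== RESULT ==
x
t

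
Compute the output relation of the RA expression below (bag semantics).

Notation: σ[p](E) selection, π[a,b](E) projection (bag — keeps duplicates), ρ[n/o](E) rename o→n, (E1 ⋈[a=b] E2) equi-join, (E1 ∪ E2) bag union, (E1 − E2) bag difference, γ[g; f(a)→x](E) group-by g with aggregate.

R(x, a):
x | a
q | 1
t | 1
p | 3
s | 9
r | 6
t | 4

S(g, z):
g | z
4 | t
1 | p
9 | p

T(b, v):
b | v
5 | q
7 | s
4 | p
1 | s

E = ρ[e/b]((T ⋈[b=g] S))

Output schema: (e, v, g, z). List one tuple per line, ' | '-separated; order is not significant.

Stepwise |·|:
  T → 4
  S → 3
  (T ⋈[b=g] S) → 2
  ρ[e/b]((T ⋈[b=g] S)) → 2

== RESULT ==
e | v | g | z
1 | s | 1 | p
4 | p | 4 | t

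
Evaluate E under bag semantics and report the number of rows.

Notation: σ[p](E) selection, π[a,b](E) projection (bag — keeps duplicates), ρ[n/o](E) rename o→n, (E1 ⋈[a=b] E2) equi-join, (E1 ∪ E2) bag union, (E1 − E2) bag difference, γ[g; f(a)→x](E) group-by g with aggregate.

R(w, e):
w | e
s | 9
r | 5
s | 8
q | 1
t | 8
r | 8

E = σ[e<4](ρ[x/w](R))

Per-node cardinality:
  R → 6
  ρ[x/w](R) → 6
  σ[e<4](ρ[x/w](R)) → 1

|E| = 1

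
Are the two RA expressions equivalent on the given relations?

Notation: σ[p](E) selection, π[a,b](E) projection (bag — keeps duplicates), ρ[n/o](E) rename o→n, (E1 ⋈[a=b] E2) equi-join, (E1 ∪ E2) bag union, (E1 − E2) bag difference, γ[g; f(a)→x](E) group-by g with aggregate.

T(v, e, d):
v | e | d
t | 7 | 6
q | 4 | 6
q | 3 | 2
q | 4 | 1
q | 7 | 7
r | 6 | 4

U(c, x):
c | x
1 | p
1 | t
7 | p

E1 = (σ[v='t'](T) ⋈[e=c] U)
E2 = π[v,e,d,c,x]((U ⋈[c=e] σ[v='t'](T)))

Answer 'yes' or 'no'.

E1 row counts bottom-up:
  T → 6
  σ[v='t'](T) → 1
  U → 3
  (σ[v='t'](T) ⋈[e=c] U) → 1
E2 row counts bottom-up:
  U → 3
  T → 6
  σ[v='t'](T) → 1
  (U ⋈[c=e] σ[v='t'](T)) → 1
  π[v,e,d,c,x]((U ⋈[c=e] σ[v='t'](T))) → 1

E1 and E2 produce the same multiset:
v | e | d | c | x
t | 7 | 6 | 7 | p

yes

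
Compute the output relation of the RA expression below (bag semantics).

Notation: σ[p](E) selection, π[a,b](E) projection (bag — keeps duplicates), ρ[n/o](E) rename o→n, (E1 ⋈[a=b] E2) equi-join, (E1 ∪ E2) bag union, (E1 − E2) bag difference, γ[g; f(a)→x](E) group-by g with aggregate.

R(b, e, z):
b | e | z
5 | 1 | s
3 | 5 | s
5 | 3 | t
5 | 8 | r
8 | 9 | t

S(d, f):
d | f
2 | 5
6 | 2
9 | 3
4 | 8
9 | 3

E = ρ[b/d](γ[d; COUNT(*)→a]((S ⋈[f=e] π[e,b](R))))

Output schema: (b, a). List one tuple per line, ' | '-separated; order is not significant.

Subexpression sizes:
  S → 5
  R → 5
  π[e,b](R) → 5
  (S ⋈[f=e] π[e,b](R)) → 4
  γ[d; COUNT(*)→a]((S ⋈[f=e] π[e,b](R))) → 3
  ρ[b/d](γ[d; COUNT(*)→a]((S ⋈[f=e] π[e,b](R)))) → 3

== RESULT ==
b | a
2 | 1
4 | 1
9 | 2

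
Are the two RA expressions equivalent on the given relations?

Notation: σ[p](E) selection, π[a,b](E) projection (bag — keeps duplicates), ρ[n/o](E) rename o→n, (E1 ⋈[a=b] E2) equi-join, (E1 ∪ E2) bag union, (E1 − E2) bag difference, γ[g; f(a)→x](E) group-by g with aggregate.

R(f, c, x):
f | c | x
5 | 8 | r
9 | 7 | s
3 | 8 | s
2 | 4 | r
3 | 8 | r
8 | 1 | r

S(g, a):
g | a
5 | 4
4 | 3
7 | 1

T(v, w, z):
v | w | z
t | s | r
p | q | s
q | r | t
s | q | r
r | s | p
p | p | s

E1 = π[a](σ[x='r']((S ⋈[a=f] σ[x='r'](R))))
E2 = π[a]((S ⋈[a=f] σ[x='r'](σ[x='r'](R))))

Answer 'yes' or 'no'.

E1 per-node cardinality:
  S → 3
  R → 6
  σ[x='r'](R) → 4
  (S ⋈[a=f] σ[x='r'](R)) → 1
  σ[x='r']((S ⋈[a=f] σ[x='r'](R))) → 1
  π[a](σ[x='r']((S ⋈[a=f] σ[x='r'](R)))) → 1
E2 per-node cardinality:
  S → 3
  R → 6
  σ[x='r'](R) → 4
  σ[x='r'](σ[x='r'](R)) → 4
  (S ⋈[a=f] σ[x='r'](σ[x='r'](R))) → 1
  π[a]((S ⋈[a=f] σ[x='r'](σ[x='r'](R)))) → 1

E1 and E2 produce the same multiset:
a
3

yes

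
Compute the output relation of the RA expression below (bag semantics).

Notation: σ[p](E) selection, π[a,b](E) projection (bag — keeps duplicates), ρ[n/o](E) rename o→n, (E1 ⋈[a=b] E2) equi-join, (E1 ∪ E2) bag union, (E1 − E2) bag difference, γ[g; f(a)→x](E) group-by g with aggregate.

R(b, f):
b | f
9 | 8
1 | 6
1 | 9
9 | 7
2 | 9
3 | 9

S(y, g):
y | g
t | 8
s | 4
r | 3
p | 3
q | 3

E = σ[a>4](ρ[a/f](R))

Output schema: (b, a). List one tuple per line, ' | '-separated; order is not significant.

Row counts bottom-up:
  R → 6
  ρ[a/f](R) → 6
  σ[a>4](ρ[a/f](R)) → 6

== RESULT ==
b | a
1 | 6
1 | 9
2 | 9
3 | 9
9 | 7
9 | 8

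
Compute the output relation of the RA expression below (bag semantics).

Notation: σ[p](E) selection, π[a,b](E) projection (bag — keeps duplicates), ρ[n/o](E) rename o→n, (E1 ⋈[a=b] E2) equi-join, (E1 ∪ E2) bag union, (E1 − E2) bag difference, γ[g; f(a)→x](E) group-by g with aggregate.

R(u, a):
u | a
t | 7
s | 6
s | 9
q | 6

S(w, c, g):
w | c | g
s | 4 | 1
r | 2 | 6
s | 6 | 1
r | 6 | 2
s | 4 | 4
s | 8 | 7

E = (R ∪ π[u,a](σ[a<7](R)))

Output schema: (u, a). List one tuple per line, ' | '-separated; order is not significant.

Subexpression sizes:
  R → 4
  R → 4
  σ[a<7](R) → 2
  π[u,a](σ[a<7](R)) → 2
  (R ∪ π[u,a](σ[a<7](R))) → 6

== RESULT ==
u | a
q | 6
q | 6
s | 6
s | 6
s | 9
t | 7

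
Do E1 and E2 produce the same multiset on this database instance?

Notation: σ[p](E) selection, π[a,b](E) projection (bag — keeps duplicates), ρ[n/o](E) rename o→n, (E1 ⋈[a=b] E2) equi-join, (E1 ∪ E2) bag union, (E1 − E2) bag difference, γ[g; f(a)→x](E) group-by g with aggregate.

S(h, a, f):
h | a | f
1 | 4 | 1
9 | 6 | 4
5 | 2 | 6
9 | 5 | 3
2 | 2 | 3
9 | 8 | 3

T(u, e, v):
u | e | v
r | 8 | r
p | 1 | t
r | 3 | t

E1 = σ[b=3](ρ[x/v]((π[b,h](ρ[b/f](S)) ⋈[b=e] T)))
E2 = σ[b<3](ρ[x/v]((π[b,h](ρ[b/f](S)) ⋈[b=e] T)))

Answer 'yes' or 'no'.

E1 subexpression sizes:
  S → 6
  ρ[b/f](S) → 6
  π[b,h](ρ[b/f](S)) → 6
  T → 3
  (π[b,h](ρ[b/f](S)) ⋈[b=e] T) → 4
  ρ[x/v]((π[b,h](ρ[b/f](S)) ⋈[b=e] T)) → 4
  σ[b=3](ρ[x/v]((π[b,h](ρ[b/f](S)) ⋈[b=e] T))) → 3
E2 subexpression sizes:
  S → 6
  ρ[b/f](S) → 6
  π[b,h](ρ[b/f](S)) → 6
  T → 3
  (π[b,h](ρ[b/f](S)) ⋈[b=e] T) → 4
  ρ[x/v]((π[b,h](ρ[b/f](S)) ⋈[b=e] T)) → 4
  σ[b<3](ρ[x/v]((π[b,h](ρ[b/f](S)) ⋈[b=e] T))) → 1

E1 result:
b | h | u | e | x
3 | 2 | r | 3 | t
3 | 9 | r | 3 | t
3 | 9 | r | 3 | t
E2 result:
b | h | u | e | x
1 | 1 | p | 1 | t
Witness: (1, 1, 'p', 1, 't') appears 0× in E1 but 1× in E2.

no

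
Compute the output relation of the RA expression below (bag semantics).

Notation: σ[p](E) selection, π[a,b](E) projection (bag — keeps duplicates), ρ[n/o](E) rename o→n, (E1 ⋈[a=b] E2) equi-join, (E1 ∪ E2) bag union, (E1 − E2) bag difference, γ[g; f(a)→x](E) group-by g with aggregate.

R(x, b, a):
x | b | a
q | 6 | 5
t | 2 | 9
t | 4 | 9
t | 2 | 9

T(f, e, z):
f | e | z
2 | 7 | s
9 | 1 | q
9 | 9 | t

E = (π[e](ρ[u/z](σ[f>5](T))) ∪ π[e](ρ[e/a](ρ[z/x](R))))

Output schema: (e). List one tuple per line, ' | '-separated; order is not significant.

Row counts bottom-up:
  T → 3
  σ[f>5](T) → 2
  ρ[u/z](σ[f>5](T)) → 2
  π[e](ρ[u/z](σ[f>5](T))) → 2
  R → 4
  ρ[z/x](R) → 4
  ρ[e/a](ρ[z/x](R)) → 4
  π[e](ρ[e/a](ρ[z/x](R))) → 4
  (π[e](ρ[u/z](σ[f>5](T))) ∪ π[e](ρ[e/a](ρ[z/x](R)))) → 6

== RESULT ==
e
1
5
9
9
9
9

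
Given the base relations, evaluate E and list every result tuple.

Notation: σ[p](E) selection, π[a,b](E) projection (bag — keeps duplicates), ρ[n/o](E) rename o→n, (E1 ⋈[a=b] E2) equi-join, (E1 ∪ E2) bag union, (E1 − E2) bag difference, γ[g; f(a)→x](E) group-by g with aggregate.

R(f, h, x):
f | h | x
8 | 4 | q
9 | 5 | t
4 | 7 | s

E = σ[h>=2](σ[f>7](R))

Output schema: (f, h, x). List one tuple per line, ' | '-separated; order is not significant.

Stepwise |·|:
  R → 3
  σ[f>7](R) → 2
  σ[h>=2](σ[f>7](R)) → 2

== RESULT ==
f | h | x
8 | 4 | q
9 | 5 | t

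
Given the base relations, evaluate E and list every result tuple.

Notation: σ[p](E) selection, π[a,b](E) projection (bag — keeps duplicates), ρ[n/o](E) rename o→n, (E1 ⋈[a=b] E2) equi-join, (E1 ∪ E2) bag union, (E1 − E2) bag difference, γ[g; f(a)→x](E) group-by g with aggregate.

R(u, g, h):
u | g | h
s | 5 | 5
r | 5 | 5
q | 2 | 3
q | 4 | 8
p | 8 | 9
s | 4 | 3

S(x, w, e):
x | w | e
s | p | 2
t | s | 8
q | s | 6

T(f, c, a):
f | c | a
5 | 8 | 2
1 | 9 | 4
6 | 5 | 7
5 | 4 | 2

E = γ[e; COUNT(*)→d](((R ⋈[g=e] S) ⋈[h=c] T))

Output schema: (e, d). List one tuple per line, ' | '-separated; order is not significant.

Stepwise |·|:
  R → 6
  S → 3
  (R ⋈[g=e] S) → 2
  T → 4
  ((R ⋈[g=e] S) ⋈[h=c] T) → 1
  γ[e; COUNT(*)→d](((R ⋈[g=e] S) ⋈[h=c] T)) → 1

== RESULT ==
e | d
8 | 1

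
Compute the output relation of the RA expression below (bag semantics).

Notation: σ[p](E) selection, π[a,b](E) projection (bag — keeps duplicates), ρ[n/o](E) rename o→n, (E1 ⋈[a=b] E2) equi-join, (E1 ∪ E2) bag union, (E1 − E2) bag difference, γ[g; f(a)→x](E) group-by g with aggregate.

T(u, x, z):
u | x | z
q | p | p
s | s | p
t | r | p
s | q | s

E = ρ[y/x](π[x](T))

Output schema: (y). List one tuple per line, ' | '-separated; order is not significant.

Stepwise |·|:
  T → 4
  π[x](T) → 4
  ρ[y/x](π[x](T)) → 4

== RESULT ==
y
p
q
r
s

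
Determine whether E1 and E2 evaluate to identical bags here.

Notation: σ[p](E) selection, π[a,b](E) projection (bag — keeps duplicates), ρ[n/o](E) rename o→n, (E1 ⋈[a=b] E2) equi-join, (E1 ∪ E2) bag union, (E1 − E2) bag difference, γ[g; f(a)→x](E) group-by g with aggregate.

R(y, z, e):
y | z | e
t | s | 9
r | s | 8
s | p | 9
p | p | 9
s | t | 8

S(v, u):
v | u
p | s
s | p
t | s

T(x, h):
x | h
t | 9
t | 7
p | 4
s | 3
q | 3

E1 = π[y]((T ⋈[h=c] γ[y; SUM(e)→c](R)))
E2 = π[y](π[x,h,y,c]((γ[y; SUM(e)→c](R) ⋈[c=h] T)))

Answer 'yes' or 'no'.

E1 per-node cardinality:
  T → 5
  R → 5
  γ[y; SUM(e)→c](R) → 4
  (T ⋈[h=c] γ[y; SUM(e)→c](R)) → 2
  π[y]((T ⋈[h=c] γ[y; SUM(e)→c](R))) → 2
E2 per-node cardinality:
  R → 5
  γ[y; SUM(e)→c](R) → 4
  T → 5
  (γ[y; SUM(e)→c](R) ⋈[c=h] T) → 2
  π[x,h,y,c]((γ[y; SUM(e)→c](R) ⋈[c=h] T)) → 2
  π[y](π[x,h,y,c]((γ[y; SUM(e)→c](R) ⋈[c=h] T))) → 2

E1 and E2 produce the same multiset:
y
p
t

yes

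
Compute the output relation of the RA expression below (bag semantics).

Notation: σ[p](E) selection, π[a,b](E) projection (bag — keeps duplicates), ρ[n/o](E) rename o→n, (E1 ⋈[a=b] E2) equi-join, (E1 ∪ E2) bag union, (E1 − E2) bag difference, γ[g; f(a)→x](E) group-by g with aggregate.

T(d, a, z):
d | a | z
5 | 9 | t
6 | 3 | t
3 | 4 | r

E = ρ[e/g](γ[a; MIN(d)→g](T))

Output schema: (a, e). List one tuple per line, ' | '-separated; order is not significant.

Stepwise |·|:
  T → 3
  γ[a; MIN(d)→g](T) → 3
  ρ[e/g](γ[a; MIN(d)→g](T)) → 3

== RESULT ==
a | e
3 | 6
4 | 3
9 | 5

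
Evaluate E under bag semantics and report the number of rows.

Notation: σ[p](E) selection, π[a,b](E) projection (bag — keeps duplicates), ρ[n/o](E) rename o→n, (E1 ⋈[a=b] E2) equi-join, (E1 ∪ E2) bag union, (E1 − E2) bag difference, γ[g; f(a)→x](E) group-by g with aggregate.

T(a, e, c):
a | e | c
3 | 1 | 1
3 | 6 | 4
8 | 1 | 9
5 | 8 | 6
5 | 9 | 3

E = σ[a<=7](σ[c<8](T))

Subexpression sizes:
  T → 5
  σ[c<8](T) → 4
  σ[a<=7](σ[c<8](T)) → 4

|E| = 4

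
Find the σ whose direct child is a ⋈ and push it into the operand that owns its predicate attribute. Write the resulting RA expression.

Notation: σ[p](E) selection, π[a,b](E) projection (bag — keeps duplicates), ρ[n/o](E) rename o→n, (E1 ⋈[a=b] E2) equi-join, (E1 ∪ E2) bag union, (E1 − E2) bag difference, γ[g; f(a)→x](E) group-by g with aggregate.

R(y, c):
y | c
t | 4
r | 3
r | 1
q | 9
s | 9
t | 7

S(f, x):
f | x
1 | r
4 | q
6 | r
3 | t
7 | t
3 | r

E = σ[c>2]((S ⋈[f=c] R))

σ filters on c, owned by the right side.
E' = (S ⋈[f=c] σ[c>2](R))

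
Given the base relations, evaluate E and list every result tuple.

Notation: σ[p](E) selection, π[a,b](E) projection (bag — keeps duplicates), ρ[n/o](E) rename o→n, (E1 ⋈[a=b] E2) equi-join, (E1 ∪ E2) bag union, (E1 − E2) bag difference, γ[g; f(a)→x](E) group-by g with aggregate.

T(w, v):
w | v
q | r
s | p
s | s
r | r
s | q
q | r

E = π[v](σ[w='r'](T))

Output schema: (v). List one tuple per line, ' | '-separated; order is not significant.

Per-node cardinality:
  T → 6
  σ[w='r'](T) → 1
  π[v](σ[w='r'](T)) → 1

== RESULT ==
v
r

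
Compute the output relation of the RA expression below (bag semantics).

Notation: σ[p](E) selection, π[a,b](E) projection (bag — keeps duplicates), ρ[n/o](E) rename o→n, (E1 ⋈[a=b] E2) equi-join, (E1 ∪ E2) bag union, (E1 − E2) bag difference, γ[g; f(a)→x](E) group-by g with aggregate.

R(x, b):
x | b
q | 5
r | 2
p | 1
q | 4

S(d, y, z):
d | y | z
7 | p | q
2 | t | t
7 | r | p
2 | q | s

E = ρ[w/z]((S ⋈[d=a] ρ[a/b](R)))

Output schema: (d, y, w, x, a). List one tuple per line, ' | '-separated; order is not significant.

Subexpression sizes:
  S → 4
  R → 4
  ρ[a/b](R) → 4
  (S ⋈[d=a] ρ[a/b](R)) → 2
  ρ[w/z]((S ⋈[d=a] ρ[a/b](R))) → 2

== RESULT ==
d | y | w | x | a
2 | q | s | r | 2
2 | t | t | r | 2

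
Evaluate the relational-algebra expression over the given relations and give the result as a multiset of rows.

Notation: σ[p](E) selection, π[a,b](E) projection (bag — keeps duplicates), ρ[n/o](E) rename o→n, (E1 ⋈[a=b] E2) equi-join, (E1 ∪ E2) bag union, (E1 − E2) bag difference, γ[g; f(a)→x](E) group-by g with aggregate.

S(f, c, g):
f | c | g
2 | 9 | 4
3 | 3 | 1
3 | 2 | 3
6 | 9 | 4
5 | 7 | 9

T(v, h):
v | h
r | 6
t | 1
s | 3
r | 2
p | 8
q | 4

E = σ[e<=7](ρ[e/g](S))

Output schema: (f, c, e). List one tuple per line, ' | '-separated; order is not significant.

Stepwise |·|:
  S → 5
  ρ[e/g](S) → 5
  σ[e<=7](ρ[e/g](S)) → 4

== RESULT ==
f | c | e
2 | 9 | 4
3 | 2 | 3
3 | 3 | 1
6 | 9 | 4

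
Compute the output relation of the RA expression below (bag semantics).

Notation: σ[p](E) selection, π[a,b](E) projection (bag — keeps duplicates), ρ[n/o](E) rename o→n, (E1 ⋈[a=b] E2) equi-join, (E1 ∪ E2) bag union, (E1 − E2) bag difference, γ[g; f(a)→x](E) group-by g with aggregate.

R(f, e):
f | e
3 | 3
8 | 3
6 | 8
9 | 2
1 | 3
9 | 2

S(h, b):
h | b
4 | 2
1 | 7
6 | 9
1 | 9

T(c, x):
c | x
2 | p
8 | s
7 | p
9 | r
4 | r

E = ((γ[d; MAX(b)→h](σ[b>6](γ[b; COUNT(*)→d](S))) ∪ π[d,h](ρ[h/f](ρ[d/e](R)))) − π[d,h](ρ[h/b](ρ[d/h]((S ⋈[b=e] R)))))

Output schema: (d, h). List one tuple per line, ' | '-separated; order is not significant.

Per-node cardinality:
  S → 4
  γ[b; COUNT(*)→d](S) → 3
  σ[b>6](γ[b; COUNT(*)→d](S)) → 2
  γ[d; MAX(b)→h](σ[b>6](γ[b; COUNT(*)→d](S))) → 2
  R → 6
  ρ[d/e](R) → 6
  ρ[h/f](ρ[d/e](R)) → 6
  π[d,h](ρ[h/f](ρ[d/e](R))) → 6
  (γ[d; MAX(b)→h](σ[b>6](γ[b; COUNT(*)→d](S))) ∪ π[d,h](ρ[h/f](ρ[d/e](R)))) → 8
  S → 4
  R → 6
  (S ⋈[b=e] R) → 2
  ρ[d/h]((S ⋈[b=e] R)) → 2
  ρ[h/b](ρ[d/h]((S ⋈[b=e] R))) → 2
  π[d,h](ρ[h/b](ρ[d/h]((S ⋈[b=e] R)))) → 2
  ((γ[d; MAX(b)→h](σ[b>6](γ[b; COUNT(*)→d](S))) ∪ π[d,h](ρ[h/f](ρ[d/e](R)))) − π[d,h](ρ[h/b](ρ[d/h]((S ⋈[b=e] R))))) → 8

== RESULT ==
d | h
1 | 7
2 | 9
2 | 9
2 | 9
3 | 1
3 | 3
3 | 8
8 | 6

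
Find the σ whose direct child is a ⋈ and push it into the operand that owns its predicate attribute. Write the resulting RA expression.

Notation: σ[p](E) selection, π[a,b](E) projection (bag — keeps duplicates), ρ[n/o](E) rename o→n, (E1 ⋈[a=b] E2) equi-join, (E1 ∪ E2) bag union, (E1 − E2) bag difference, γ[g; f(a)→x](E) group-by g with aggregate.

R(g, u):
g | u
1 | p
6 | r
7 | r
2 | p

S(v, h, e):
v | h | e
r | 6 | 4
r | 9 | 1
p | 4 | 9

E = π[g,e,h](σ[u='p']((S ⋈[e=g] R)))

σ filters on u, owned by the right side.
E' = π[g,e,h]((S ⋈[e=g] σ[u='p'](R)))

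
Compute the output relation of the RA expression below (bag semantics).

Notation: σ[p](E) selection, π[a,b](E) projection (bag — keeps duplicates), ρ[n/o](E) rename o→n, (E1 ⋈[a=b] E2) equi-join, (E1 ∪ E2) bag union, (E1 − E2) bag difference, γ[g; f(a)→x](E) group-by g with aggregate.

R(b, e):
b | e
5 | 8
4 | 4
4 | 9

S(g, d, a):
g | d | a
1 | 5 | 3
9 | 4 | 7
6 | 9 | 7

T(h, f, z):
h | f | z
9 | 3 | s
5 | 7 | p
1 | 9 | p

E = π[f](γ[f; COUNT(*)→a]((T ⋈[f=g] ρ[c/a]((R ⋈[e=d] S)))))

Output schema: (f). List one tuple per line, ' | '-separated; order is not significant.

Stepwise |·|:
  T → 3
  R → 3
  S → 3
  (R ⋈[e=d] S) → 2
  ρ[c/a]((R ⋈[e=d] S)) → 2
  (T ⋈[f=g] ρ[c/a]((R ⋈[e=d] S))) → 1
  γ[f; COUNT(*)→a]((T ⋈[f=g] ρ[c/a]((R ⋈[e=d] S)))) → 1
  π[f](γ[f; COUNT(*)→a]((T ⋈[f=g] ρ[c/a]((R ⋈[e=d] S))))) → 1

== RESULT ==
f
9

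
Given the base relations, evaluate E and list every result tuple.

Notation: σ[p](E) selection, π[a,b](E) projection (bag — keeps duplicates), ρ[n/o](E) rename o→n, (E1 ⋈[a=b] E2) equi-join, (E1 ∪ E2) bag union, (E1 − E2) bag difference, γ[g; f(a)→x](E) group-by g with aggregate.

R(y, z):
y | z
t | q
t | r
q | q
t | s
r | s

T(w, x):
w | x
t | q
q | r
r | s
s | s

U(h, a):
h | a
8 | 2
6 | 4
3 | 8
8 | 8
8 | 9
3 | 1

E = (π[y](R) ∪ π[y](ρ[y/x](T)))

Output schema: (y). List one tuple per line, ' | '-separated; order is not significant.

Stepwise |·|:
  R → 5
  π[y](R) → 5
  T → 4
  ρ[y/x](T) → 4
  π[y](ρ[y/x](T)) → 4
  (π[y](R) ∪ π[y](ρ[y/x](T))) → 9

== RESULT ==
y
q
q
r
r
s
s
t
t
t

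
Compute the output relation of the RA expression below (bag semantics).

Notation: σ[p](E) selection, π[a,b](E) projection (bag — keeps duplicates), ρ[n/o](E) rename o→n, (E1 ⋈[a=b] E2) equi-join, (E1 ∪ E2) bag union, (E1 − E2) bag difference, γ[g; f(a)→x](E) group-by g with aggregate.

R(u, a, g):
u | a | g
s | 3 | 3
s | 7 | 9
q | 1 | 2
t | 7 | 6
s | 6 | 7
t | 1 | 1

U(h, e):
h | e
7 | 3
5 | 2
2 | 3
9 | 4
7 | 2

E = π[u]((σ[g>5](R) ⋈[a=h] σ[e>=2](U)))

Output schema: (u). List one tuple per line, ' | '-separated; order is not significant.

Row counts bottom-up:
  R → 6
  σ[g>5](R) → 3
  U → 5
  σ[e>=2](U) → 5
  (σ[g>5](R) ⋈[a=h] σ[e>=2](U)) → 4
  π[u]((σ[g>5](R) ⋈[a=h] σ[e>=2](U))) → 4

== RESULT ==
u
s
s
t
t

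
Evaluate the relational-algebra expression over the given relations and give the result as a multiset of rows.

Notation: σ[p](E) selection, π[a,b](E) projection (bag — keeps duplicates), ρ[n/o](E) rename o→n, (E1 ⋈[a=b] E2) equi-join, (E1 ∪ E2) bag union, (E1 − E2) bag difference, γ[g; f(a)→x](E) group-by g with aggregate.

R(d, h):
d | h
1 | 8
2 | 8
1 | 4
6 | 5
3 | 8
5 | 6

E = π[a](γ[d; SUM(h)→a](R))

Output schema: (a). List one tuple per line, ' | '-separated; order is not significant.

Per-node cardinality:
  R → 6
  γ[d; SUM(h)→a](R) → 5
  π[a](γ[d; SUM(h)→a](R)) → 5

== RESULT ==
a
5
6
8
8
12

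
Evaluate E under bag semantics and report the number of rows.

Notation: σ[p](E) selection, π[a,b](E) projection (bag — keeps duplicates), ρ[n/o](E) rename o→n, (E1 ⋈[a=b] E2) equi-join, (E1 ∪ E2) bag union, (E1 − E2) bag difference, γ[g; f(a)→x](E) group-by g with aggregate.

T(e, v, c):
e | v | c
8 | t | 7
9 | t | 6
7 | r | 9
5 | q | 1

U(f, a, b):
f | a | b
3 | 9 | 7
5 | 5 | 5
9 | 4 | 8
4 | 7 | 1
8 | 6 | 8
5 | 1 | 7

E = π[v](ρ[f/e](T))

Row counts bottom-up:
  T → 4
  ρ[f/e](T) → 4
  π[v](ρ[f/e](T)) → 4

|E| = 4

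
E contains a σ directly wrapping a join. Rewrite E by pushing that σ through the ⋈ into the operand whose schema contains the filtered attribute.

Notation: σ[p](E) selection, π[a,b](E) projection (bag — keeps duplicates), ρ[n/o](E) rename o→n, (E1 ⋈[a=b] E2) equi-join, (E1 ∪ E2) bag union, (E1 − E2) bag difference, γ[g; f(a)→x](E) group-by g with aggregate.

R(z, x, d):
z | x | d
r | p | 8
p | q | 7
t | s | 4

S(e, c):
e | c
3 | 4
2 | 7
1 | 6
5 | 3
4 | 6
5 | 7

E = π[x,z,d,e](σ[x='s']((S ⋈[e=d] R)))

σ filters on x, owned by the right side.
E' = π[x,z,d,e]((S ⋈[e=d] σ[x='s'](R)))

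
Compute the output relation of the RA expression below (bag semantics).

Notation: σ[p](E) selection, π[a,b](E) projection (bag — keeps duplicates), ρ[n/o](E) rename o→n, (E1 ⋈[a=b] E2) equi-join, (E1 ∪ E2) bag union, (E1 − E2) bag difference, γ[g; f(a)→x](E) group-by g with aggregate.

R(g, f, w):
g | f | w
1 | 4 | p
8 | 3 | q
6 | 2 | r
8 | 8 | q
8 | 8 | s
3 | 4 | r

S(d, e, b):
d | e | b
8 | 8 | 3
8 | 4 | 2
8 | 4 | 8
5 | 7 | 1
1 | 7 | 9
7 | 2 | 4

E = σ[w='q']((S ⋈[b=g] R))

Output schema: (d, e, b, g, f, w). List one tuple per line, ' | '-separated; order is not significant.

Subexpression sizes:
  S → 6
  R → 6
  (S ⋈[b=g] R) → 5
  σ[w='q']((S ⋈[b=g] R)) → 2

== RESULT ==
d | e | b | g | f | w
8 | 4 | 8 | 8 | 3 | q
8 | 4 | 8 | 8 | 8 | q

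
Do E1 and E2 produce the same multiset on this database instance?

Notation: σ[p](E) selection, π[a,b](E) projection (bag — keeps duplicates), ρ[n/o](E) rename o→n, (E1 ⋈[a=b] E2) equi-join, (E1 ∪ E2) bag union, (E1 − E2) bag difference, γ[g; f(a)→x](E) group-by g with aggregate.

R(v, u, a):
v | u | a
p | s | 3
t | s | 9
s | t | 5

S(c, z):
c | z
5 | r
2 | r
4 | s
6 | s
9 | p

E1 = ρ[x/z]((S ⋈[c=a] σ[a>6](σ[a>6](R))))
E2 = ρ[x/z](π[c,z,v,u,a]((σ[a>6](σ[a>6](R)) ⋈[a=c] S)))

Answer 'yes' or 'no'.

E1 row counts bottom-up:
  S → 5
  R → 3
  σ[a>6](R) → 1
  σ[a>6](σ[a>6](R)) → 1
  (S ⋈[c=a] σ[a>6](σ[a>6](R))) → 1
  ρ[x/z]((S ⋈[c=a] σ[a>6](σ[a>6](R)))) → 1
E2 row counts bottom-up:
  R → 3
  σ[a>6](R) → 1
  σ[a>6](σ[a>6](R)) → 1
  S → 5
  (σ[a>6](σ[a>6](R)) ⋈[a=c] S) → 1
  π[c,z,v,u,a]((σ[a>6](σ[a>6](R)) ⋈[a=c] S)) → 1
  ρ[x/z](π[c,z,v,u,a]((σ[a>6](σ[a>6](R)) ⋈[a=c] S))) → 1

E1 and E2 produce the same multiset:
c | x | v | u | a
9 | p | t | s | 9

yes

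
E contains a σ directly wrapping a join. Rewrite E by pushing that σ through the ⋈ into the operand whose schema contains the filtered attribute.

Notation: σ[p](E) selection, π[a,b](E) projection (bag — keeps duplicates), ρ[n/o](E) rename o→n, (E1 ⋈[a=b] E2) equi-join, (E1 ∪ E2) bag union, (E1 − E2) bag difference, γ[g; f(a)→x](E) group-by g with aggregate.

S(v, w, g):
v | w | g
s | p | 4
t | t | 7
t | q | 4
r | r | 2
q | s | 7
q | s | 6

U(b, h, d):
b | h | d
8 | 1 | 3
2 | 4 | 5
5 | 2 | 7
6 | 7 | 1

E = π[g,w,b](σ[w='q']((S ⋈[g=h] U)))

σ filters on w, owned by the left side.
E' = π[g,w,b]((σ[w='q'](S) ⋈[g=h] U))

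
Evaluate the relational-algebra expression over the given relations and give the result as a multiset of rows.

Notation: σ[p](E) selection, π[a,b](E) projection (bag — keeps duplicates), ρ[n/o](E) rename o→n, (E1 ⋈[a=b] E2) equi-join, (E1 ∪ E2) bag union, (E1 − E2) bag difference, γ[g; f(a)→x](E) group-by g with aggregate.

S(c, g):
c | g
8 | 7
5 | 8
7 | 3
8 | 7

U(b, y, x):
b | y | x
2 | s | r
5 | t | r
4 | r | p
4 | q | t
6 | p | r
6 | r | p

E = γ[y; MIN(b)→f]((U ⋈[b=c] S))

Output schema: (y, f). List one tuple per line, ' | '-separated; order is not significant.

Per-node cardinality:
  U → 6
  S → 4
  (U ⋈[b=c] S) → 1
  γ[y; MIN(b)→f]((U ⋈[b=c] S)) → 1

== RESULT ==
y | f
t | 5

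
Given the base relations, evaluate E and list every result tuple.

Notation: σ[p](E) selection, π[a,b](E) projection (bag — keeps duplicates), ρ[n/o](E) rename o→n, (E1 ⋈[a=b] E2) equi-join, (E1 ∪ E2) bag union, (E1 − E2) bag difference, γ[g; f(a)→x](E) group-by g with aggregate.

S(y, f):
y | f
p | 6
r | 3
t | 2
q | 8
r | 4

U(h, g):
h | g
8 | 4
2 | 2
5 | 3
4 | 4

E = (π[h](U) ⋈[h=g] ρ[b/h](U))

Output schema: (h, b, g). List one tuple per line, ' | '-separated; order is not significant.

Row counts bottom-up:
  U → 4
  π[h](U) → 4
  U → 4
  ρ[b/h](U) → 4
  (π[h](U) ⋈[h=g] ρ[b/h](U)) → 3

== RESULT ==
h | b | g
2 | 2 | 2
4 | 4 | 4
4 | 8 | 4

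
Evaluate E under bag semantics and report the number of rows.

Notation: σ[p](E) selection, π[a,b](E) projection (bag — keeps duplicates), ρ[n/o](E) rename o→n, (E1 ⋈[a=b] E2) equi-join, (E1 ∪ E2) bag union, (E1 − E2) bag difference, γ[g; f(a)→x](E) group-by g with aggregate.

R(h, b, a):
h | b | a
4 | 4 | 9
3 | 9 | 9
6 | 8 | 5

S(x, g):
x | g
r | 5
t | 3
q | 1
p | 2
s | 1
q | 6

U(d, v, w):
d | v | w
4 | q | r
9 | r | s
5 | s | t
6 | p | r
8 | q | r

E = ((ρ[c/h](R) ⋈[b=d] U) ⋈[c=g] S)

Row counts bottom-up:
  R → 3
  ρ[c/h](R) → 3
  U → 5
  (ρ[c/h](R) ⋈[b=d] U) → 3
  S → 6
  ((ρ[c/h](R) ⋈[b=d] U) ⋈[c=g] S) → 2

|E| = 2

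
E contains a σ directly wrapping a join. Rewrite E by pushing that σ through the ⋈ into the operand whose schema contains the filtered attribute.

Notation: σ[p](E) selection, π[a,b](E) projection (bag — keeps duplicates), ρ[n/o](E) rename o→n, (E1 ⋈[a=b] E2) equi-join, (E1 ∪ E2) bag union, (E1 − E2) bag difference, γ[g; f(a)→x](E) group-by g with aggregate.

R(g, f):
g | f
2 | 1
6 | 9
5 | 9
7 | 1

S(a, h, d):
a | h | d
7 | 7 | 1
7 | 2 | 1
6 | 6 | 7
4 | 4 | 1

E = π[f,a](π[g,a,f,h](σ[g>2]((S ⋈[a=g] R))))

σ filters on g, owned by the right side.
E' = π[f,a](π[g,a,f,h]((S ⋈[a=g] σ[g>2](R))))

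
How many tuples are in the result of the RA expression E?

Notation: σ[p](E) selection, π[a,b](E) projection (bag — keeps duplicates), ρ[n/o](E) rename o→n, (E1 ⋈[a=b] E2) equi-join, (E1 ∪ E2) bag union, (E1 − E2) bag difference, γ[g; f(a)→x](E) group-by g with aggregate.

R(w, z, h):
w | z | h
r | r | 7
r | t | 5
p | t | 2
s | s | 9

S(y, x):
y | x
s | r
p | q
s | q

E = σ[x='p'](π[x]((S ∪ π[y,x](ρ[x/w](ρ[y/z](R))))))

Row counts bottom-up:
  S → 3
  R → 4
  ρ[y/z](R) → 4
  ρ[x/w](ρ[y/z](R)) → 4
  π[y,x](ρ[x/w](ρ[y/z](R))) → 4
  (S ∪ π[y,x](ρ[x/w](ρ[y/z](R)))) → 7
  π[x]((S ∪ π[y,x](ρ[x/w](ρ[y/z](R))))) → 7
  σ[x='p'](π[x]((S ∪ π[y,x](ρ[x/w](ρ[y/z](R)))))) → 1

|E| = 1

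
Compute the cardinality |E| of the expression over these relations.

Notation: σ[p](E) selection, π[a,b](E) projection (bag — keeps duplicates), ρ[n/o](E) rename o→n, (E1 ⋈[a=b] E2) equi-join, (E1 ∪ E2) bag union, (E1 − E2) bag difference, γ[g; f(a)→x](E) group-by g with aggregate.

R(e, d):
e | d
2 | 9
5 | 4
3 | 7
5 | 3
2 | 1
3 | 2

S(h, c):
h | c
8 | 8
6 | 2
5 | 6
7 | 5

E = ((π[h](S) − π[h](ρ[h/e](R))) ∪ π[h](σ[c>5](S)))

Subexpression sizes:
  S → 4
  π[h](S) → 4
  R → 6
  ρ[h/e](R) → 6
  π[h](ρ[h/e](R)) → 6
  (π[h](S) − π[h](ρ[h/e](R))) → 3
  S → 4
  σ[c>5](S) → 2
  π[h](σ[c>5](S)) → 2
  ((π[h](S) − π[h](ρ[h/e](R))) ∪ π[h](σ[c>5](S))) → 5

|E| = 5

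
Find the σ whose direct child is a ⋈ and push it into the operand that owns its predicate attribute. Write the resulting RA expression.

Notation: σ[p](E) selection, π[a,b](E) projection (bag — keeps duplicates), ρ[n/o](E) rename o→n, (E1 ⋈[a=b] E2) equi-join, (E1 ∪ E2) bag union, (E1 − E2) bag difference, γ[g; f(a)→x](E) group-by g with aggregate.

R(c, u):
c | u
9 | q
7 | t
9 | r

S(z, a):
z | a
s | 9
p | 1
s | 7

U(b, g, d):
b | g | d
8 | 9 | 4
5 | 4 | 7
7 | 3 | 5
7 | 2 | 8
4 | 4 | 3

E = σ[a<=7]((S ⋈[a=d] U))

σ filters on a, owned by the left side.
E' = (σ[a<=7](S) ⋈[a=d] U)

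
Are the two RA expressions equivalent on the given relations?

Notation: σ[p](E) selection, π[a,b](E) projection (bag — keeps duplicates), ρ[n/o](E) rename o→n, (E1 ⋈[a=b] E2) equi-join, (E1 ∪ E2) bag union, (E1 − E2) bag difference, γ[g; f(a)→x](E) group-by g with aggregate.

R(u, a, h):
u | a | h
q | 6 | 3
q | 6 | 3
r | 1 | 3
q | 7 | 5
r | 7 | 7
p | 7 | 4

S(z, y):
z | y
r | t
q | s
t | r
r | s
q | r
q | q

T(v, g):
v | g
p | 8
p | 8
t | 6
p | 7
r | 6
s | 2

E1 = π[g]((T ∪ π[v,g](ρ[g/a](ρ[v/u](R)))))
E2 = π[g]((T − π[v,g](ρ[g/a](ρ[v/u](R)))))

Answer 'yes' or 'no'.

E1 subexpression sizes:
  T → 6
  R → 6
  ρ[v/u](R) → 6
  ρ[g/a](ρ[v/u](R)) → 6
  π[v,g](ρ[g/a](ρ[v/u](R))) → 6
  (T ∪ π[v,g](ρ[g/a](ρ[v/u](R)))) → 12
  π[g]((T ∪ π[v,g](ρ[g/a](ρ[v/u](R))))) → 12
E2 subexpression sizes:
  T → 6
  R → 6
  ρ[v/u](R) → 6
  ρ[g/a](ρ[v/u](R)) → 6
  π[v,g](ρ[g/a](ρ[v/u](R))) → 6
  (T − π[v,g](ρ[g/a](ρ[v/u](R)))) → 5
  π[g]((T − π[v,g](ρ[g/a](ρ[v/u](R))))) → 5

E1 result:
g
1
2
6
6
6
6
7
7
7
7
8
8
E2 result:
g
2
6
6
8
8
Witness: (6,) appears 4× in E1 but 2× in E2.

no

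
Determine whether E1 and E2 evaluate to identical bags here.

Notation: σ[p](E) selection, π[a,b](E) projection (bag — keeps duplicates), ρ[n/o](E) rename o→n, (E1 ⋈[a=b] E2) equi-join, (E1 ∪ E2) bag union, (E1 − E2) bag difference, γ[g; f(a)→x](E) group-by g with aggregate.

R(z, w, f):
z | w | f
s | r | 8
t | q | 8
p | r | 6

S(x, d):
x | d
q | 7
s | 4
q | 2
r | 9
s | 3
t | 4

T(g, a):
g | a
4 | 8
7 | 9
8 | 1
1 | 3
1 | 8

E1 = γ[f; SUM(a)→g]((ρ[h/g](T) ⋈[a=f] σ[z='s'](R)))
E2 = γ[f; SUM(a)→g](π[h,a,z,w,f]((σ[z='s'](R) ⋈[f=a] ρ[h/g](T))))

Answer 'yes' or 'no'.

E1 row counts bottom-up:
  T → 5
  ρ[h/g](T) → 5
  R → 3
  σ[z='s'](R) → 1
  (ρ[h/g](T) ⋈[a=f] σ[z='s'](R)) → 2
  γ[f; SUM(a)→g]((ρ[h/g](T) ⋈[a=f] σ[z='s'](R))) → 1
E2 row counts bottom-up:
  R → 3
  σ[z='s'](R) → 1
  T → 5
  ρ[h/g](T) → 5
  (σ[z='s'](R) ⋈[f=a] ρ[h/g](T)) → 2
  π[h,a,z,w,f]((σ[z='s'](R) ⋈[f=a] ρ[h/g](T))) → 2
  γ[f; SUM(a)→g](π[h,a,z,w,f]((σ[z='s'](R) ⋈[f=a] ρ[h/g](T)))) → 1

E1 and E2 produce the same multiset:
f | g
8 | 16

yes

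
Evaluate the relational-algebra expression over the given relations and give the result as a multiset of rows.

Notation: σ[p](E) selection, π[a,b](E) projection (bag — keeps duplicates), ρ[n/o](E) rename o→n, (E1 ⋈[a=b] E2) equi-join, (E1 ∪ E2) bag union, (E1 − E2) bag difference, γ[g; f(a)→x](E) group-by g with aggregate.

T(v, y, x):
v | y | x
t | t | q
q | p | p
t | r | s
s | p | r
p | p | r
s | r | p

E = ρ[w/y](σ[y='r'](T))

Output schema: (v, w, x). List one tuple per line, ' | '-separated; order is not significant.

Subexpression sizes:
  T → 6
  σ[y='r'](T) → 2
  ρ[w/y](σ[y='r'](T)) → 2

== RESULT ==
v | w | x
s | r | p
t | r | s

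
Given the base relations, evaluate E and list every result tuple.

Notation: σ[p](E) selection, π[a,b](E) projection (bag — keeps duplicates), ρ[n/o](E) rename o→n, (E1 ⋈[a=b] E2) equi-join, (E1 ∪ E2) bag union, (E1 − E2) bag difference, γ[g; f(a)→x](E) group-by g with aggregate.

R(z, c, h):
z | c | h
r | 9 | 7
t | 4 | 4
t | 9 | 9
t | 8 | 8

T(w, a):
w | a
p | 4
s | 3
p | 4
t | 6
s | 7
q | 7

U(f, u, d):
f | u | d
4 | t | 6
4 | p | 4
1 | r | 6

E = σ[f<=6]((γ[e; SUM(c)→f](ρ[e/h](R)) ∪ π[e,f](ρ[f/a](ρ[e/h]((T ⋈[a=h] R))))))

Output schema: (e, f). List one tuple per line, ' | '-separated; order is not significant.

Subexpression sizes:
  R → 4
  ρ[e/h](R) → 4
  γ[e; SUM(c)→f](ρ[e/h](R)) → 4
  T → 6
  R → 4
  (T ⋈[a=h] R) → 4
  ρ[e/h]((T ⋈[a=h] R)) → 4
  ρ[f/a](ρ[e/h]((T ⋈[a=h] R))) → 4
  π[e,f](ρ[f/a](ρ[e/h]((T ⋈[a=h] R)))) → 4
  (γ[e; SUM(c)→f](ρ[e/h](R)) ∪ π[e,f](ρ[f/a](ρ[e/h]((T ⋈[a=h] R))))) → 8
  σ[f<=6]((γ[e; SUM(c)→f](ρ[e/h](R)) ∪ π[e,f](ρ[f/a](ρ[e/h]((T ⋈[a=h] R)))))) → 3

== RESULT ==
e | f
4 | 4
4 | 4
4 | 4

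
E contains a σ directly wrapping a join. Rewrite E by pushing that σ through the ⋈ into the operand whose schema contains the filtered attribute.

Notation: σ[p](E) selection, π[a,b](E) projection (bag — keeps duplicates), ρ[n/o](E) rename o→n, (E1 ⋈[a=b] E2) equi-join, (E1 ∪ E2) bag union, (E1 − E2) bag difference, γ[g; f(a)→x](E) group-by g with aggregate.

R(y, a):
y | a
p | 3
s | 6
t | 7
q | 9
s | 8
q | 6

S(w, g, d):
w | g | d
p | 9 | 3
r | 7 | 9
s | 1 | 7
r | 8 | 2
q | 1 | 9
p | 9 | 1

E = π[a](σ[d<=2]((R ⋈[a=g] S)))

σ filters on d, owned by the right side.
E' = π[a]((R ⋈[a=g] σ[d<=2](S)))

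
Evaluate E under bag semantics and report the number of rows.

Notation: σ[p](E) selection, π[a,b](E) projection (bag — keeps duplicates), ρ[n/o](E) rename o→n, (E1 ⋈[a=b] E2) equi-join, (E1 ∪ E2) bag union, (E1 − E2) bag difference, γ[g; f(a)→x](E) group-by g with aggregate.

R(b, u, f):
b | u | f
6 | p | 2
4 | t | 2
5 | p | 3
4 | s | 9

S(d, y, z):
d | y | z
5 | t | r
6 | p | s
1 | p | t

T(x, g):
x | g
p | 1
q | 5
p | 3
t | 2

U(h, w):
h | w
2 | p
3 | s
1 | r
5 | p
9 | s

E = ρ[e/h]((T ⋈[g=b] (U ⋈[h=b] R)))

Row counts bottom-up:
  T → 4
  U → 5
  R → 4
  (U ⋈[h=b] R) → 1
  (T ⋈[g=b] (U ⋈[h=b] R)) → 1
  ρ[e/h]((T ⋈[g=b] (U ⋈[h=b] R))) → 1

|E| = 1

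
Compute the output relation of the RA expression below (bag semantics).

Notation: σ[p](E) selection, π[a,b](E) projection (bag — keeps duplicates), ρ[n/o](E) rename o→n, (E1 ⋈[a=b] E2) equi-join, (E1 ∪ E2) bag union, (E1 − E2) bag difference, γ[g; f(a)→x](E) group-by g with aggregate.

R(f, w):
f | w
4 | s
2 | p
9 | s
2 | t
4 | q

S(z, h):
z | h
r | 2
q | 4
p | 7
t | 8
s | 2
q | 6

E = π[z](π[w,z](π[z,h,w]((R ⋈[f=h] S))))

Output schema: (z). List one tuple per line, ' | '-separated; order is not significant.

Stepwise |·|:
  R → 5
  S → 6
  (R ⋈[f=h] S) → 6
  π[z,h,w]((R ⋈[f=h] S)) → 6
  π[w,z](π[z,h,w]((R ⋈[f=h] S))) → 6
  π[z](π[w,z](π[z,h,w]((R ⋈[f=h] S)))) → 6

== RESULT ==
z
q
q
r
r
s
s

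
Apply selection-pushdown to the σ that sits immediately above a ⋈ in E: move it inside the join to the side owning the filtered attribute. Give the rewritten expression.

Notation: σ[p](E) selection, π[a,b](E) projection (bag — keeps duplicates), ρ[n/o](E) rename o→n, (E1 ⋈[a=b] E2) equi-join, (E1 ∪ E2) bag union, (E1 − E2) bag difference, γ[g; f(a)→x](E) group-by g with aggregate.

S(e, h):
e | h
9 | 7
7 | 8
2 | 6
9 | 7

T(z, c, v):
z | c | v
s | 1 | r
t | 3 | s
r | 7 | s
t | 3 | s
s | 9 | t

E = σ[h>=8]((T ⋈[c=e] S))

σ filters on h, owned by the right side.
E' = (T ⋈[c=e] σ[h>=8](S))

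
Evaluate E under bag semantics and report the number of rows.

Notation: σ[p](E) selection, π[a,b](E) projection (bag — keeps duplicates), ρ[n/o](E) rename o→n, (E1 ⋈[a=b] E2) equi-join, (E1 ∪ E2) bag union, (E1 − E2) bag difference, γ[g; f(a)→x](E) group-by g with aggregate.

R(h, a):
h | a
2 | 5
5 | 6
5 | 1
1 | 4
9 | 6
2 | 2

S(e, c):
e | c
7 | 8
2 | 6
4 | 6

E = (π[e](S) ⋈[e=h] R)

Subexpression sizes:
  S → 3
  π[e](S) → 3
  R → 6
  (π[e](S) ⋈[e=h] R) → 2

|E| = 2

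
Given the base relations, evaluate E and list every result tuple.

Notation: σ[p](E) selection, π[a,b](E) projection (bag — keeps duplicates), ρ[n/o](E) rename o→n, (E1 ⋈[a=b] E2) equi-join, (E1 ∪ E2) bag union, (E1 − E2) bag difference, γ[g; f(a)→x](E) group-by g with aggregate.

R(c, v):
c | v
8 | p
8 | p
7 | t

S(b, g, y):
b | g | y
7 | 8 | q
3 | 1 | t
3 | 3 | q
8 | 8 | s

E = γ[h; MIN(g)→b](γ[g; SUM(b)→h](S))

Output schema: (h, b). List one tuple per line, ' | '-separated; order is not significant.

Subexpression sizes:
  S → 4
  γ[g; SUM(b)→h](S) → 3
  γ[h; MIN(g)→b](γ[g; SUM(b)→h](S)) → 2

== RESULT ==
h | b
3 | 1
15 | 8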